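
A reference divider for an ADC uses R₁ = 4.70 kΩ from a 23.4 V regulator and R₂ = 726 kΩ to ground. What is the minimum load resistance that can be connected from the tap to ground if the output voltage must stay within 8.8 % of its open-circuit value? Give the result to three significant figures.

Output resistance R_th = R₁‖R₂ = (4.70 × 726)/730.7 = 4.670 kΩ.
The fractional drop is R_th/(R_th + R_L); requiring this ≤ 0.0880 gives R_L ≥ R_th(1/0.0880 − 1) = 4.670 × 10.36 = 48.4 kΩ.

R_L(min) ≈ 48.4 kΩ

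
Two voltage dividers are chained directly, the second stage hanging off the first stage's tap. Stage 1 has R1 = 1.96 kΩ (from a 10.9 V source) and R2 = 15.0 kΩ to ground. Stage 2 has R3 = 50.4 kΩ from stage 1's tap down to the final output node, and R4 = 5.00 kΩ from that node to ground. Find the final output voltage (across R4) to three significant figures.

V_out ≈ 0.844 V

Stage 2 presents R3+R4 = 55.40 kΩ as a load on stage 1's tap.
Stage 1's lower leg becomes R2‖(R3+R4) = 11.80 kΩ, so V_mid = 10.9 × 11.80/13.76 = 9.348 V.
Stage 2 is itself unloaded: V_out = V_mid × R4/(R3+R4) = 9.348 × 5.00/55.40 = 0.844 V.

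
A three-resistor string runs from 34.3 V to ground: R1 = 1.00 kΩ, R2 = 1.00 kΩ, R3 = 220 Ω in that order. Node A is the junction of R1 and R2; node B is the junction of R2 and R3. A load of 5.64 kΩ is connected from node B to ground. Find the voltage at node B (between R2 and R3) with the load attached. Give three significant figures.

At node B, R3 is in parallel with the load: R3‖R_L = 211.7 Ω.
Below node A the resistance is R2 + (R3‖R_L) = 1212 Ω, so V_A = 34.3 × 1212/2212 = 18.79 V.
Then V_B = V_A × (R3‖R_L)/(R2 + R3‖R_L) = 18.79 × 211.7/1212 = 3.28 V.

V ≈ 3.28 V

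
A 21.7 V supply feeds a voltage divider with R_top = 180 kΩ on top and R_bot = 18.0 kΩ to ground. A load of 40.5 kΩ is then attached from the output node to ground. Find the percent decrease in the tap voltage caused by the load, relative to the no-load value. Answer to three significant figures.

28.8 %

Unloaded V = 21.7 × 18.0/198.0 = 1.973 V.
Loaded: R_bot‖R_L = 12.46 kΩ, giving V = 21.7 × 12.46/192.5 = 1.405 V.
Drop = (1.973 − 1.405) / 1.973 = 28.8 %.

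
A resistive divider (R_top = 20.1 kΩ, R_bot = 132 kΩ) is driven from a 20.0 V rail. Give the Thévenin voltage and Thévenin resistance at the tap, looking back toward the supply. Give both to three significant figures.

V_th is the open-circuit tap voltage: 20.0 × 132/(20.1 + 132) = 17.4 V.
With the supply zeroed, R_top and R_bot appear in parallel from the tap: R_th = R_top‖R_bot = (20.1 × 132)/152.1 = 17.4 kΩ.

V_th = 17.4 V, R_th = 17.4 kΩ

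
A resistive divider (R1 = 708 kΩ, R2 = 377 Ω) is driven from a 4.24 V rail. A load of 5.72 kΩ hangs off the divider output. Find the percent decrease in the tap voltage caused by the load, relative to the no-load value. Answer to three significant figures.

6.18 %

The divider's output (Thévenin) resistance is R1‖R2 = 376.8 Ω.
Fractional drop under load = R_th/(R_th + R_L) = 376.8 / (376.8 + 5720) = 0.06180.
So the output falls by 6.18 %.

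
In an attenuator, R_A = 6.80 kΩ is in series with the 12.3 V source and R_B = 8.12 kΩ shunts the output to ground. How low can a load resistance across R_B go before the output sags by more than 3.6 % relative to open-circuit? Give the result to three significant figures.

Output resistance R_th = R_A‖R_B = (6.80 × 8.12)/14.92 = 3.701 kΩ.
The fractional drop is R_th/(R_th + R_L); requiring this ≤ 0.0360 gives R_L ≥ R_th(1/0.0360 − 1) = 3.701 × 26.78 = 99.1 kΩ.

R_L(min) ≈ 99.1 kΩ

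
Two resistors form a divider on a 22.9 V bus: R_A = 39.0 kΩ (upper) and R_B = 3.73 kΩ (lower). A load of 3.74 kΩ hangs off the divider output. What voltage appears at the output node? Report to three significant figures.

V_out ≈ 1.05 V

The load sits in parallel with R_B: R_B‖R_L = (3.73 × 3.74) / (3.73 + 3.74) = 1.867 kΩ.
V_out = 22.9 × 1.867 / (39.0 + 1.867) = 22.9 × 1.867/40.87 = 1.05 V.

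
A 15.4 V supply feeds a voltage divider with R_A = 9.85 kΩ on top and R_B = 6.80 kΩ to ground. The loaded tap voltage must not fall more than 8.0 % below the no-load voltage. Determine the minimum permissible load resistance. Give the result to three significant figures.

R_L(min) ≈ 46.3 kΩ

Output resistance R_th = R_A‖R_B = (9.85 × 6.80)/16.65 = 4.023 kΩ.
The fractional drop is R_th/(R_th + R_L); requiring this ≤ 0.0800 gives R_L ≥ R_th(1/0.0800 − 1) = 4.023 × 11.50 = 46.3 kΩ.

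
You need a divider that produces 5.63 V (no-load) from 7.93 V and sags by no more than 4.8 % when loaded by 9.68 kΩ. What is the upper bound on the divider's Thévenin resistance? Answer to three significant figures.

Loading drop = R_th/(R_th + R_L) ≤ 0.0480, so R_th ≤ R_L · ε/(1−ε) = 9.68 kΩ × 0.0480/0.9520 = 488 Ω.
(Any R1, R2 with R2/(R1+R2) = 0.710 and R1‖R2 ≤ 488 Ω will meet the spec.)

R_th ≤ 488 Ω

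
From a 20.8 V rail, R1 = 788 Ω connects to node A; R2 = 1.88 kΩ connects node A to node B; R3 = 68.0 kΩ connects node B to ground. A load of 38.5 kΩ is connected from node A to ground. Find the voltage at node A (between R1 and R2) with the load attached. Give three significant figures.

Below node A the series string R2+R3 = 69880 Ω sits in parallel with the 38500 Ω load: 24820 Ω.
V_A = 20.8 × 24820/(788 + 24820) = 20.2 V.

V ≈ 20.2 V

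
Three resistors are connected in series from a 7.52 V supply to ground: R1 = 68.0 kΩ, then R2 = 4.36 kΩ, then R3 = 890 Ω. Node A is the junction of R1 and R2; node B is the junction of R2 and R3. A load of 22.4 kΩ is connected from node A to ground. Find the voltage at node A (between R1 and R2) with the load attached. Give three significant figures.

Below node A the series string R2+R3 = 5250 Ω sits in parallel with the 22400 Ω load: 4253 Ω.
V_A = 7.52 × 4253/(68000 + 4253) = 0.443 V.

V ≈ 0.443 V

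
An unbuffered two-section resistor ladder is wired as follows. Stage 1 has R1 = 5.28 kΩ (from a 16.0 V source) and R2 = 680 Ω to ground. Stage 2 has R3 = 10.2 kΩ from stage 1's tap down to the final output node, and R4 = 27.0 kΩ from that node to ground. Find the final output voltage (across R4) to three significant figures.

Stage 2 presents R3+R4 = 37200 Ω as a load on stage 1's tap.
Stage 1's lower leg becomes R2‖(R3+R4) = 667.8 Ω, so V_mid = 16.0 × 667.8/5948 = 1.796 V.
Stage 2 is itself unloaded: V_out = V_mid × R4/(R3+R4) = 1.796 × 27000/37200 = 1.30 V.

V_out ≈ 1.30 V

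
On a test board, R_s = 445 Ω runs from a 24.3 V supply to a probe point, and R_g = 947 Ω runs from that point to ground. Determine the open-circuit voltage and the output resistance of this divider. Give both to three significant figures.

V_th is the open-circuit tap voltage: 24.3 × 947/(445 + 947) = 16.5 V.
With the supply zeroed, R_s and R_g appear in parallel from the tap: R_th = R_s‖R_g = (445 × 947)/1392 = 303 Ω.

V_th = 16.5 V, R_th = 303 Ω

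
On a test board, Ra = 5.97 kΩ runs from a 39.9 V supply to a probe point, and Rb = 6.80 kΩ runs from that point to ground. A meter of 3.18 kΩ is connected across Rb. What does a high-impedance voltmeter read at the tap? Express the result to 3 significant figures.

V_out ≈ 10.6 V

The load sits in parallel with Rb: Rb‖R_L = (6.80 × 3.18) / (6.80 + 3.18) = 2.167 kΩ.
V_out = 39.9 × 2.167 / (5.97 + 2.167) = 39.9 × 2.167/8.137 = 10.6 V.
(Unloaded it would have been 21.2 V.)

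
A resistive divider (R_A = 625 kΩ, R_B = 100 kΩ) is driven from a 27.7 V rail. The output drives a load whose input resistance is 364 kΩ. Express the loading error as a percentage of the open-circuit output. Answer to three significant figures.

19.1 %

Unloaded V = 27.7 × 100/725.0 = 3.821 V.
Loaded: R_B‖R_L = 78.45 kΩ, giving V = 27.7 × 78.45/703.4 = 3.089 V.
Drop = (3.821 − 3.089) / 3.821 = 19.1 %.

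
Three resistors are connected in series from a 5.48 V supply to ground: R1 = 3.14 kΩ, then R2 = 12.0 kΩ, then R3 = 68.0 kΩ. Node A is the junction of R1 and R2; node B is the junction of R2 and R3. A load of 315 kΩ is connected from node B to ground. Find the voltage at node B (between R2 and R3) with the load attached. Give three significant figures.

At node B, R3 is in parallel with the load: R3‖R_L = 55.93 kΩ.
Below node A the resistance is R2 + (R3‖R_L) = 67.93 kΩ, so V_A = 5.48 × 67.93/71.07 = 5.238 V.
Then V_B = V_A × (R3‖R_L)/(R2 + R3‖R_L) = 5.238 × 55.93/67.93 = 4.31 V.

V ≈ 4.31 V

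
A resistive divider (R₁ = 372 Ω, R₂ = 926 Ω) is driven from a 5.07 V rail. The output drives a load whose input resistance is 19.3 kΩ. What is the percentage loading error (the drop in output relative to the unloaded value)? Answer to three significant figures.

1.36 %

The divider's output (Thévenin) resistance is R₁‖R₂ = 265.4 Ω.
Fractional drop under load = R_th/(R_th + R_L) = 265.4 / (265.4 + 19300) = 0.01356.
So the output falls by 1.36 %.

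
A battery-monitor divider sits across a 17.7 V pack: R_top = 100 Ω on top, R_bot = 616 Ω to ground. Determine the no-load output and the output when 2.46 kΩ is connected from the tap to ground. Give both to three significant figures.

Unloaded: 15.2 V; loaded: 14.7 V

Open-circuit: V = 17.7 × 616/(100 + 616) = 15.2 V.
With the load, R_bot becomes R_bot‖R_L = 492.6 Ω, so V = 17.7 × 492.6/592.6 = 14.7 V.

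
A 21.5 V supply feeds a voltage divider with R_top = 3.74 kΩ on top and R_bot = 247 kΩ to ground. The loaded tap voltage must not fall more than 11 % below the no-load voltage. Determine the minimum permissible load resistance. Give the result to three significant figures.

R_L(min) ≈ 29.8 kΩ

Output resistance R_th = R_top‖R_bot = (3.74 × 247)/250.7 = 3.684 kΩ.
The fractional drop is R_th/(R_th + R_L); requiring this ≤ 0.110 gives R_L ≥ R_th(1/0.110 − 1) = 3.684 × 8.091 = 29.8 kΩ.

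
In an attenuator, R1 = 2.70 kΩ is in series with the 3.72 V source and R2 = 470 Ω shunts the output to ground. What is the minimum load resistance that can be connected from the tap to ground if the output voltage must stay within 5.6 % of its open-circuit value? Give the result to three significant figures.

R_L(min) ≈ 6.75 kΩ

Output resistance R_th = R1‖R2 = (2700 × 470)/3170 = 400.3 Ω.
The fractional drop is R_th/(R_th + R_L); requiring this ≤ 0.0560 gives R_L ≥ R_th(1/0.0560 − 1) = 400.3 × 16.86 = 6.75 kΩ.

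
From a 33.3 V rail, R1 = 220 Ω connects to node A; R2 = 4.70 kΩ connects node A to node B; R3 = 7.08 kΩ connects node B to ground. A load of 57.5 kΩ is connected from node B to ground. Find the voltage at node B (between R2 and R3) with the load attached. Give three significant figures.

At node B, R3 is in parallel with the load: R3‖R_L = 6304 Ω.
Below node A the resistance is R2 + (R3‖R_L) = 11000 Ω, so V_A = 33.3 × 11000/11220 = 32.65 V.
Then V_B = V_A × (R3‖R_L)/(R2 + R3‖R_L) = 32.65 × 6304/11000 = 18.7 V.

V ≈ 18.7 V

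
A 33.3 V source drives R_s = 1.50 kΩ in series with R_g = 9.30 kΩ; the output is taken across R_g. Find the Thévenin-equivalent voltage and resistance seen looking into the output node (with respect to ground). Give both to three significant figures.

V_th = 28.7 V, R_th = 1.29 kΩ

V_th is the open-circuit tap voltage: 33.3 × 9.30/(1.50 + 9.30) = 28.7 V.
With the supply zeroed, R_s and R_g appear in parallel from the tap: R_th = R_s‖R_g = (1.50 × 9.30)/10.80 = 1.29 kΩ.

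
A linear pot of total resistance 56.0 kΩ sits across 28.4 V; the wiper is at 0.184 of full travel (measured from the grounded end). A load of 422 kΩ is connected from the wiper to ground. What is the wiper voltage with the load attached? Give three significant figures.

The wiper splits the pot into (1−α)R = 45.70 kΩ above and αR = 10.30 kΩ below.
Lower section ‖ load = 10.06 kΩ.
V_wiper = 28.4 × 10.06/(45.70 + 10.06) = 5.12 V.

V ≈ 5.12 V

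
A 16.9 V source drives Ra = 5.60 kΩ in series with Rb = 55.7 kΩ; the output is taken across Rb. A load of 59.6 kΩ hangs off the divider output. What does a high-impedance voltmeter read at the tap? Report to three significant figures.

The load sits in parallel with Rb: Rb‖R_L = (55.7 × 59.6) / (55.7 + 59.6) = 28.79 kΩ.
V_out = 16.9 × 28.79 / (5.60 + 28.79) = 16.9 × 28.79/34.39 = 14.1 V.
(Unloaded it would have been 15.4 V.)

V_out ≈ 14.1 V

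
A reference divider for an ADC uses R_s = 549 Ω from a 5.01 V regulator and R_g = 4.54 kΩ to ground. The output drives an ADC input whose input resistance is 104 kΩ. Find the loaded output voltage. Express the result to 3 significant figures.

V_out ≈ 4.45 V

The load sits in parallel with R_g: R_g‖R_L = (4540 × 104000) / (4540 + 104000) = 4350 Ω.
V_out = 5.01 × 4350 / (549 + 4350) = 5.01 × 4350/4899 = 4.45 V.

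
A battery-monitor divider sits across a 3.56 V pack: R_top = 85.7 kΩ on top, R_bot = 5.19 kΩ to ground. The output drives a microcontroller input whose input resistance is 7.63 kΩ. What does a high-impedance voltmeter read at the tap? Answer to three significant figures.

The load sits in parallel with R_bot: R_bot‖R_L = (5.19 × 7.63) / (5.19 + 7.63) = 3.089 kΩ.
V_out = 3.56 × 3.089 / (85.7 + 3.089) = 3.56 × 3.089/88.79 = 0.124 V.
(Unloaded it would have been 0.203 V.)

V_out ≈ 0.124 V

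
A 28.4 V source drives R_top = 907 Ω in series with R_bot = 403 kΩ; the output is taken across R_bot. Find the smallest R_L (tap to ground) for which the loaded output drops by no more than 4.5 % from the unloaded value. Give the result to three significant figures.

R_L(min) ≈ 19.2 kΩ

Output resistance R_th = R_top‖R_bot = (907 × 403000)/403900 = 905.0 Ω.
The fractional drop is R_th/(R_th + R_L); requiring this ≤ 0.0450 gives R_L ≥ R_th(1/0.0450 − 1) = 905.0 × 21.22 = 19.2 kΩ.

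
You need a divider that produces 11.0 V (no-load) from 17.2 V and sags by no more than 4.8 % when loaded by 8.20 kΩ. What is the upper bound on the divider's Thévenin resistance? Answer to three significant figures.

R_th ≤ 413 Ω

Loading drop = R_th/(R_th + R_L) ≤ 0.0480, so R_th ≤ R_L · ε/(1−ε) = 8.20 kΩ × 0.0480/0.9520 = 413 Ω.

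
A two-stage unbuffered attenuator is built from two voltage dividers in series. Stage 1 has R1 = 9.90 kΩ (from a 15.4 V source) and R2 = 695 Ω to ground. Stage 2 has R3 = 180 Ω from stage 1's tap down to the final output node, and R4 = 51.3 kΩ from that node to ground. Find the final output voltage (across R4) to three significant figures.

Stage 2 presents R3+R4 = 51480 Ω as a load on stage 1's tap.
Stage 1's lower leg becomes R2‖(R3+R4) = 685.7 Ω, so V_mid = 15.4 × 685.7/10590 = 0.9976 V.
Stage 2 is itself unloaded: V_out = V_mid × R4/(R3+R4) = 0.9976 × 51300/51480 = 0.994 V.

V_out ≈ 0.994 V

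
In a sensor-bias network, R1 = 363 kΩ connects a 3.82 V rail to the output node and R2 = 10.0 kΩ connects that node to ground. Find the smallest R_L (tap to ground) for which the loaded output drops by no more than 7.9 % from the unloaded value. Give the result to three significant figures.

Output resistance R_th = R1‖R2 = (363 × 10.0)/373.0 = 9.732 kΩ.
The fractional drop is R_th/(R_th + R_L); requiring this ≤ 0.0790 gives R_L ≥ R_th(1/0.0790 − 1) = 9.732 × 11.66 = 113 kΩ.

R_L(min) ≈ 113 kΩ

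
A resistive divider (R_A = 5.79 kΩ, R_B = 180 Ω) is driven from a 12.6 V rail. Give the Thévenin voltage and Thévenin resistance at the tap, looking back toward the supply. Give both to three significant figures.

V_th = 0.380 V, R_th = 175 Ω

V_th is the open-circuit tap voltage: 12.6 × 180/(5790 + 180) = 0.380 V.
With the supply zeroed, R_A and R_B appear in parallel from the tap: R_th = R_A‖R_B = (5790 × 180)/5970 = 175 Ω.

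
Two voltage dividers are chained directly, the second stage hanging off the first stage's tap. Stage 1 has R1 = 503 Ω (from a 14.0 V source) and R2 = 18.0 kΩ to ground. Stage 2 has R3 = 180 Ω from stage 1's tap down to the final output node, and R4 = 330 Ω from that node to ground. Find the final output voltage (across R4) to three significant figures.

Stage 2 presents R3+R4 = 510.0 Ω as a load on stage 1's tap.
Stage 1's lower leg becomes R2‖(R3+R4) = 495.9 Ω, so V_mid = 14.0 × 495.9/998.9 = 6.951 V.
Stage 2 is itself unloaded: V_out = V_mid × R4/(R3+R4) = 6.951 × 330/510.0 = 4.50 V.

V_out ≈ 4.50 V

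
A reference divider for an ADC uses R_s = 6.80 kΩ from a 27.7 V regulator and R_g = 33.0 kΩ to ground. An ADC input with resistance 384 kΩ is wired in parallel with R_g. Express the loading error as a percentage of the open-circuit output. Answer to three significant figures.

1.45 %

The divider's output (Thévenin) resistance is R_s‖R_g = 5.638 kΩ.
Fractional drop under load = R_th/(R_th + R_L) = 5.638 / (5.638 + 384) = 0.01447.
So the output falls by 1.45 %.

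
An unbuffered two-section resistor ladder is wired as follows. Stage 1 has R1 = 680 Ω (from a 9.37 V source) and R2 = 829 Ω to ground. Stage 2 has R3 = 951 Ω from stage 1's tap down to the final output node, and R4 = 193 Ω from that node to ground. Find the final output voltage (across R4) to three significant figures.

Stage 2 presents R3+R4 = 1144 Ω as a load on stage 1's tap.
Stage 1's lower leg becomes R2‖(R3+R4) = 480.7 Ω, so V_mid = 9.37 × 480.7/1161 = 3.880 V.
Stage 2 is itself unloaded: V_out = V_mid × R4/(R3+R4) = 3.880 × 193/1144 = 0.655 V.

V_out ≈ 0.655 V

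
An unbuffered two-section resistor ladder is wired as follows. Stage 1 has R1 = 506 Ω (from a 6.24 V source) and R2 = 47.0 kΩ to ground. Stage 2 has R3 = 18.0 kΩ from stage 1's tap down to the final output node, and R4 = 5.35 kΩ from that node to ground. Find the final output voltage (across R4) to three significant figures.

Stage 2 presents R3+R4 = 23350 Ω as a load on stage 1's tap.
Stage 1's lower leg becomes R2‖(R3+R4) = 15600 Ω, so V_mid = 6.24 × 15600/16110 = 6.044 V.
Stage 2 is itself unloaded: V_out = V_mid × R4/(R3+R4) = 6.044 × 5350/23350 = 1.38 V.

V_out ≈ 1.38 V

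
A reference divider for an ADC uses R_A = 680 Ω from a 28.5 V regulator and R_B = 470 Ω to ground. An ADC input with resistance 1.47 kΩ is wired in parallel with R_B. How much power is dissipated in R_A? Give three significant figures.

P ≈ 514 mW

Total resistance from the source is R_A + (R_B‖R_L) = 1036 Ω, so I = 28.5/1036 Ω = 27.51 mA.
P = I²·R_A = (27.51 mA)² × 680 Ω = 514 mW.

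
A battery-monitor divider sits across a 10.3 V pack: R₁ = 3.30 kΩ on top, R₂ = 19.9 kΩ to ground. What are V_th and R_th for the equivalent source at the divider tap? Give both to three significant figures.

V_th = 8.83 V, R_th = 2.83 kΩ

V_th is the open-circuit tap voltage: 10.3 × 19.9/(3.30 + 19.9) = 8.83 V.
With the supply zeroed, R₁ and R₂ appear in parallel from the tap: R_th = R₁‖R₂ = (3.30 × 19.9)/23.20 = 2.83 kΩ.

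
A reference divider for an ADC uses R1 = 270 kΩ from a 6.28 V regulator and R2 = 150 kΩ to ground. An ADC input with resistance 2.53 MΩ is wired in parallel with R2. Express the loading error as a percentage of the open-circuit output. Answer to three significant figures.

The divider's output (Thévenin) resistance is R1‖R2 = 96.43 kΩ.
Fractional drop under load = R_th/(R_th + R_L) = 96.43 / (96.43 + 2530) = 0.03671.
So the output falls by 3.67 %.

3.67 %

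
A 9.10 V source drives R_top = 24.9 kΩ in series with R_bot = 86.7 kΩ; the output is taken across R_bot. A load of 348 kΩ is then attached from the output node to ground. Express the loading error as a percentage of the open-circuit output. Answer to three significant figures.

The divider's output (Thévenin) resistance is R_top‖R_bot = 19.34 kΩ.
Fractional drop under load = R_th/(R_th + R_L) = 19.34 / (19.34 + 348) = 0.05266.
So the output falls by 5.27 %.

5.27 %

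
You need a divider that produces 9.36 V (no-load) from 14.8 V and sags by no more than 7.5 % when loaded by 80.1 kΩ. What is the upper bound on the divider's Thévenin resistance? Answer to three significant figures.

Loading drop = R_th/(R_th + R_L) ≤ 0.0750, so R_th ≤ R_L · ε/(1−ε) = 80.1 kΩ × 0.0750/0.9250 = 6.49 kΩ.

R_th ≤ 6.49 kΩ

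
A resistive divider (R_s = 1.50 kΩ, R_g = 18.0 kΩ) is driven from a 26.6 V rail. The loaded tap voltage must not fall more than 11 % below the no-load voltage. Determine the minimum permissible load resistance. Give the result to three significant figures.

Output resistance R_th = R_s‖R_g = (1.50 × 18.0)/19.50 = 1.385 kΩ.
The fractional drop is R_th/(R_th + R_L); requiring this ≤ 0.110 gives R_L ≥ R_th(1/0.110 − 1) = 1.385 × 8.091 = 11.2 kΩ.

R_L(min) ≈ 11.2 kΩ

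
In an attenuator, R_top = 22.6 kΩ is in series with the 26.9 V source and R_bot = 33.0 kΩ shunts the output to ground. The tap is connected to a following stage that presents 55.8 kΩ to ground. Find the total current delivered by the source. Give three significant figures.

I ≈ 0.621 mA

R_bot‖R_L = 20.74 kΩ, so the source sees R_top + R_bot‖R_L = 43.34 kΩ.
I = 26.9 V / 43.34 kΩ = 0.621 mA.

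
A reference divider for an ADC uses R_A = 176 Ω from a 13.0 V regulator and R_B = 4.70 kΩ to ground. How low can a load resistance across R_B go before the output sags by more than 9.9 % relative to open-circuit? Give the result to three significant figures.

R_L(min) ≈ 1.54 kΩ

Output resistance R_th = R_A‖R_B = (176 × 4700)/4876 = 169.6 Ω.
The fractional drop is R_th/(R_th + R_L); requiring this ≤ 0.0990 gives R_L ≥ R_th(1/0.0990 − 1) = 169.6 × 9.101 = 1.54 kΩ.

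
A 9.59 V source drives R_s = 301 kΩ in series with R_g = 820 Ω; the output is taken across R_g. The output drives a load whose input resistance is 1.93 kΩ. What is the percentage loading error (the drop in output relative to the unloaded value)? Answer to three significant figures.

29.8 %

The divider's output (Thévenin) resistance is R_s‖R_g = 817.8 Ω.
Fractional drop under load = R_th/(R_th + R_L) = 817.8 / (817.8 + 1930) = 0.2976.
So the output falls by 29.8 %.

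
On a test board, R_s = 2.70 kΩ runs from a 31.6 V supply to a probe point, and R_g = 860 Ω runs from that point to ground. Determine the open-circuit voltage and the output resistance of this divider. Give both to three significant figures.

V_th = 7.63 V, R_th = 652 Ω

V_th is the open-circuit tap voltage: 31.6 × 860/(2700 + 860) = 7.63 V.
With the supply zeroed, R_s and R_g appear in parallel from the tap: R_th = R_s‖R_g = (2700 × 860)/3560 = 652 Ω.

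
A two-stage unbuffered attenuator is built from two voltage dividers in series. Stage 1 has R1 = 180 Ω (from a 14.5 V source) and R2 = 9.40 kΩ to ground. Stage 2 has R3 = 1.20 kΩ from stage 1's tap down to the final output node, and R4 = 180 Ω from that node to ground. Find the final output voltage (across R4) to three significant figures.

Stage 2 presents R3+R4 = 1380 Ω as a load on stage 1's tap.
Stage 1's lower leg becomes R2‖(R3+R4) = 1203 Ω, so V_mid = 14.5 × 1203/1383 = 12.61 V.
Stage 2 is itself unloaded: V_out = V_mid × R4/(R3+R4) = 12.61 × 180/1380 = 1.65 V.

V_out ≈ 1.65 V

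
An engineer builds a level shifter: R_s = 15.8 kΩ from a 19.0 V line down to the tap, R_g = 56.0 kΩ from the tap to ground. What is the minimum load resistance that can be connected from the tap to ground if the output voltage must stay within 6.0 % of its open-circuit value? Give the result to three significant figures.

Output resistance R_th = R_s‖R_g = (15.8 × 56.0)/71.80 = 12.32 kΩ.
The fractional drop is R_th/(R_th + R_L); requiring this ≤ 0.0600 gives R_L ≥ R_th(1/0.0600 − 1) = 12.32 × 15.67 = 193 kΩ.

R_L(min) ≈ 193 kΩ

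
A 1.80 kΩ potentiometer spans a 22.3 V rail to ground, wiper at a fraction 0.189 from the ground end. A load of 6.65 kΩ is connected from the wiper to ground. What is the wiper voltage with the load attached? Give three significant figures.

V ≈ 4.05 V

The wiper splits the pot into (1−α)R = 1460 Ω above and αR = 340.2 Ω below.
Lower section ‖ load = 323.6 Ω.
V_wiper = 22.3 × 323.6/(1460 + 323.6) = 4.05 V.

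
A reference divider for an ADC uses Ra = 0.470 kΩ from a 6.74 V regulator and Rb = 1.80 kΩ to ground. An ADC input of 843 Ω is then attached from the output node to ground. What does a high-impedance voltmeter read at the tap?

V_out ≈ 3.71 V

The load sits in parallel with Rb: Rb‖R_L = (1800 × 843) / (1800 + 843) = 574.1 Ω.
V_out = 6.74 × 574.1 / (470 + 574.1) = 6.74 × 574.1/1044 = 3.71 V.
(Unloaded it would have been 5.34 V.)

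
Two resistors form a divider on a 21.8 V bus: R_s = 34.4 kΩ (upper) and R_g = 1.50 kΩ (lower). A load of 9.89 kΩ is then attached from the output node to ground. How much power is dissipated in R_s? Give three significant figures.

Total resistance from the source is R_s + (R_g‖R_L) = 35.70 kΩ, so I = 21.8/35.70 kΩ = 0.6106 mA.
P = I²·R_s = (0.6106 mA)² × 34.4 kΩ = 12.8 mW.

P ≈ 12.8 mW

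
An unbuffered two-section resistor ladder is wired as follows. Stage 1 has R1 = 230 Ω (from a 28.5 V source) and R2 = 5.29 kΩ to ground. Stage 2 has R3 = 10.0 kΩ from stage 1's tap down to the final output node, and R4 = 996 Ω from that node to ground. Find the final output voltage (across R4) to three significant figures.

V_out ≈ 2.43 V

Stage 2 presents R3+R4 = 11000 Ω as a load on stage 1's tap.
Stage 1's lower leg becomes R2‖(R3+R4) = 3572 Ω, so V_mid = 28.5 × 3572/3802 = 26.78 V.
Stage 2 is itself unloaded: V_out = V_mid × R4/(R3+R4) = 26.78 × 996/11000 = 2.43 V.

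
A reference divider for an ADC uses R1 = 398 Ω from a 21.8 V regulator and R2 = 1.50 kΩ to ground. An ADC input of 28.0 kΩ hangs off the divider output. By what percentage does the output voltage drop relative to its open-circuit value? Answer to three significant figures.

1.11 %

The divider's output (Thévenin) resistance is R1‖R2 = 314.5 Ω.
Fractional drop under load = R_th/(R_th + R_L) = 314.5 / (314.5 + 28000) = 0.01111.
So the output falls by 1.11 %.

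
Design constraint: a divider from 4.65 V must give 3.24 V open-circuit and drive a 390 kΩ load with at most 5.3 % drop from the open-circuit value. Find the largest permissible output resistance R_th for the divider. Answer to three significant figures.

R_th ≤ 21.8 kΩ

Loading drop = R_th/(R_th + R_L) ≤ 0.0530, so R_th ≤ R_L · ε/(1−ε) = 390 kΩ × 0.0530/0.9470 = 21.8 kΩ.
(Any R1, R2 with R2/(R1+R2) = 0.697 and R1‖R2 ≤ 21.8 kΩ will meet the spec.)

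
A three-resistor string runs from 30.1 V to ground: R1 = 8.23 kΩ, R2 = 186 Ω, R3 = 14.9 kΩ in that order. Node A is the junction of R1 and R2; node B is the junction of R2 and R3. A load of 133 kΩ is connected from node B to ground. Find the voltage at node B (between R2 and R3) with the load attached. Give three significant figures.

V ≈ 18.5 V

At node B, R3 is in parallel with the load: R3‖R_L = 13400 Ω.
Below node A the resistance is R2 + (R3‖R_L) = 13580 Ω, so V_A = 30.1 × 13580/21810 = 18.74 V.
Then V_B = V_A × (R3‖R_L)/(R2 + R3‖R_L) = 18.74 × 13400/13580 = 18.5 V.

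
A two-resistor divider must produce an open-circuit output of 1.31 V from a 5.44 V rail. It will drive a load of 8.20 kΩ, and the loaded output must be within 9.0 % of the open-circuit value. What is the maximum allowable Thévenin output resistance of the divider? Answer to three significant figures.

R_th ≤ 811 Ω

Loading drop = R_th/(R_th + R_L) ≤ 0.0900, so R_th ≤ R_L · ε/(1−ε) = 8.20 kΩ × 0.0900/0.9100 = 811 Ω.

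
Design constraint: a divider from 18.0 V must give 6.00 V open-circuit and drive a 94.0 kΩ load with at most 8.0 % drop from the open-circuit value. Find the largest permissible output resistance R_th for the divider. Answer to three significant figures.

R_th ≤ 8.17 kΩ

Loading drop = R_th/(R_th + R_L) ≤ 0.0800, so R_th ≤ R_L · ε/(1−ε) = 94.0 kΩ × 0.0800/0.9200 = 8.17 kΩ.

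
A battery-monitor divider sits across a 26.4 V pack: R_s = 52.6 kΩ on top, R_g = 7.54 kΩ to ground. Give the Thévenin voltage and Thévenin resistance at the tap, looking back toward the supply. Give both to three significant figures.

V_th = 3.31 V, R_th = 6.59 kΩ

V_th is the open-circuit tap voltage: 26.4 × 7.54/(52.6 + 7.54) = 3.31 V.
With the supply zeroed, R_s and R_g appear in parallel from the tap: R_th = R_s‖R_g = (52.6 × 7.54)/60.14 = 6.59 kΩ.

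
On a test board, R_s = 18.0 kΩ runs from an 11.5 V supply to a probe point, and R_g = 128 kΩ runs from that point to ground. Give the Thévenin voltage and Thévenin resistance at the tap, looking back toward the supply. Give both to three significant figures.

V_th = 10.1 V, R_th = 15.8 kΩ

V_th is the open-circuit tap voltage: 11.5 × 128/(18.0 + 128) = 10.1 V.
With the supply zeroed, R_s and R_g appear in parallel from the tap: R_th = R_s‖R_g = (18.0 × 128)/146.0 = 15.8 kΩ.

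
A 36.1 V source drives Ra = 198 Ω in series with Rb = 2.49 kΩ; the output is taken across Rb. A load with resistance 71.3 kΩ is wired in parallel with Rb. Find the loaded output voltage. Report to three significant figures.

V_out ≈ 33.4 V

The load sits in parallel with Rb: Rb‖R_L = (2490 × 71300) / (2490 + 71300) = 2406 Ω.
V_out = 36.1 × 2406 / (198 + 2406) = 36.1 × 2406/2604 = 33.4 V.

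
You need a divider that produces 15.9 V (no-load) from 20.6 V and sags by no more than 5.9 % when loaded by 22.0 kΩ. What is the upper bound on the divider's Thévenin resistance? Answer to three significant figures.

Loading drop = R_th/(R_th + R_L) ≤ 0.0590, so R_th ≤ R_L · ε/(1−ε) = 22.0 kΩ × 0.0590/0.9410 = 1.38 kΩ.
(Any R1, R2 with R2/(R1+R2) = 0.772 and R1‖R2 ≤ 1.38 kΩ will meet the spec.)

R_th ≤ 1.38 kΩ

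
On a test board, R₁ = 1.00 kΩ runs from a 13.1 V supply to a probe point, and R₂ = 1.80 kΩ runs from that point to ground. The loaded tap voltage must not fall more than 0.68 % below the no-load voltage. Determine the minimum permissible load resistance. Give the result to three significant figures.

Output resistance R_th = R₁‖R₂ = (1000 × 1800)/2800 = 642.9 Ω.
The fractional drop is R_th/(R_th + R_L); requiring this ≤ 0.00680 gives R_L ≥ R_th(1/0.00680 − 1) = 642.9 × 146.1 = 93.9 kΩ.

R_L(min) ≈ 93.9 kΩ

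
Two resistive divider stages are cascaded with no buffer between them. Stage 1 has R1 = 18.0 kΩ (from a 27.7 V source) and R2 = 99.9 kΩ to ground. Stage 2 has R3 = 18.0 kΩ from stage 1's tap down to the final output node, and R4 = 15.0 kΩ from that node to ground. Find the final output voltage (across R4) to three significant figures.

V_out ≈ 7.30 V

Stage 2 presents R3+R4 = 33.00 kΩ as a load on stage 1's tap.
Stage 1's lower leg becomes R2‖(R3+R4) = 24.81 kΩ, so V_mid = 27.7 × 24.81/42.81 = 16.05 V.
Stage 2 is itself unloaded: V_out = V_mid × R4/(R3+R4) = 16.05 × 15.0/33.00 = 7.30 V.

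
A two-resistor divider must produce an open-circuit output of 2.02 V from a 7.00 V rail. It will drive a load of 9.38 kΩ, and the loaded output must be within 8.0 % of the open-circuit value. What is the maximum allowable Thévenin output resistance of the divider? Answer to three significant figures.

R_th ≤ 816 Ω

Loading drop = R_th/(R_th + R_L) ≤ 0.0800, so R_th ≤ R_L · ε/(1−ε) = 9.38 kΩ × 0.0800/0.9200 = 816 Ω.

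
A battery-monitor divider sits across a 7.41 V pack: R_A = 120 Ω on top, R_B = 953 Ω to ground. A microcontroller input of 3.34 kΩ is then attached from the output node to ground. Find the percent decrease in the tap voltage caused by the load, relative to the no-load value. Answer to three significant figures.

3.09 %

The divider's output (Thévenin) resistance is R_A‖R_B = 106.6 Ω.
Fractional drop under load = R_th/(R_th + R_L) = 106.6 / (106.6 + 3340) = 0.03092.
So the output falls by 3.09 %.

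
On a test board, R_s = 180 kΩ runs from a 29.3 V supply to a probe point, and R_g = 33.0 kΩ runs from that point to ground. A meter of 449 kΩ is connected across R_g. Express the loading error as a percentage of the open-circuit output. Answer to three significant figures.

The divider's output (Thévenin) resistance is R_s‖R_g = 27.89 kΩ.
Fractional drop under load = R_th/(R_th + R_L) = 27.89 / (27.89 + 449) = 0.05848.
So the output falls by 5.85 %.

5.85 %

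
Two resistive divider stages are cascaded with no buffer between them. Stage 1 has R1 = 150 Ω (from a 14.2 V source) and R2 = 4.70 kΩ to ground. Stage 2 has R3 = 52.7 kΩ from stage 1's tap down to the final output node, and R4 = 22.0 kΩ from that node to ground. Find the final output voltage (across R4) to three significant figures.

V_out ≈ 4.04 V

Stage 2 presents R3+R4 = 74700 Ω as a load on stage 1's tap.
Stage 1's lower leg becomes R2‖(R3+R4) = 4422 Ω, so V_mid = 14.2 × 4422/4572 = 13.73 V.
Stage 2 is itself unloaded: V_out = V_mid × R4/(R3+R4) = 13.73 × 22000/74700 = 4.04 V.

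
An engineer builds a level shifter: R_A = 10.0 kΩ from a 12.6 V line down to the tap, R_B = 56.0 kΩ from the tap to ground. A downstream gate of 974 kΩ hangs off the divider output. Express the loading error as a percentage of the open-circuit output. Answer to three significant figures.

0.864 %

The divider's output (Thévenin) resistance is R_A‖R_B = 8.485 kΩ.
Fractional drop under load = R_th/(R_th + R_L) = 8.485 / (8.485 + 974) = 0.008636.
So the output falls by 0.864 %.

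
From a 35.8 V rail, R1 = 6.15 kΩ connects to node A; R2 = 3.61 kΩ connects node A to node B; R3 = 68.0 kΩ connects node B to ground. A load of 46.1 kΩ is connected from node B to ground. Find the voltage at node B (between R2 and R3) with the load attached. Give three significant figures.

At node B, R3 is in parallel with the load: R3‖R_L = 27.47 kΩ.
Below node A the resistance is R2 + (R3‖R_L) = 31.08 kΩ, so V_A = 35.8 × 31.08/37.23 = 29.89 V.
Then V_B = V_A × (R3‖R_L)/(R2 + R3‖R_L) = 29.89 × 27.47/31.08 = 26.4 V.

V ≈ 26.4 V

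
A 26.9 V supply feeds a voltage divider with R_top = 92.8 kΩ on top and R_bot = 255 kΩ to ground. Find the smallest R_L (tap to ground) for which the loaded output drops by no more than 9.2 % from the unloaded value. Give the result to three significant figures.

R_L(min) ≈ 672 kΩ

Output resistance R_th = R_top‖R_bot = (92.8 × 255)/347.8 = 68.04 kΩ.
The fractional drop is R_th/(R_th + R_L); requiring this ≤ 0.0920 gives R_L ≥ R_th(1/0.0920 − 1) = 68.04 × 9.870 = 672 kΩ.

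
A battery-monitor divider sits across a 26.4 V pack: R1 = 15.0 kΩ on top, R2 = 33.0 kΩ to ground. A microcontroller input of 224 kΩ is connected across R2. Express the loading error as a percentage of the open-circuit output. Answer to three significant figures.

4.40 %

The divider's output (Thévenin) resistance is R1‖R2 = 10.31 kΩ.
Fractional drop under load = R_th/(R_th + R_L) = 10.31 / (10.31 + 224) = 0.04401.
So the output falls by 4.40 %.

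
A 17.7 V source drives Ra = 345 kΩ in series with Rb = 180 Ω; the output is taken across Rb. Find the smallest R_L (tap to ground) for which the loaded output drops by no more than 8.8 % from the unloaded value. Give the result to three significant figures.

R_L(min) ≈ 1.86 kΩ

Output resistance R_th = Ra‖Rb = (345000 × 180)/345200 = 179.9 Ω.
The fractional drop is R_th/(R_th + R_L); requiring this ≤ 0.0880 gives R_L ≥ R_th(1/0.0880 − 1) = 179.9 × 10.36 = 1.86 kΩ.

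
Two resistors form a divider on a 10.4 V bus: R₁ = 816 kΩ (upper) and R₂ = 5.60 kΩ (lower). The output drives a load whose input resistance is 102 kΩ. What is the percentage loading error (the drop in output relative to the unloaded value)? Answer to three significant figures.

The divider's output (Thévenin) resistance is R₁‖R₂ = 5.562 kΩ.
Fractional drop under load = R_th/(R_th + R_L) = 5.562 / (5.562 + 102) = 0.05171.
So the output falls by 5.17 %.

5.17 %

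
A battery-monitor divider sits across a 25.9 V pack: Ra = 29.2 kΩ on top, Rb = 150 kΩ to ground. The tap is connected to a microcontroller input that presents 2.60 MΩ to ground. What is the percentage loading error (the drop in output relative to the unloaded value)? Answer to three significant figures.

The divider's output (Thévenin) resistance is Ra‖Rb = 24.44 kΩ.
Fractional drop under load = R_th/(R_th + R_L) = 24.44 / (24.44 + 2600) = 0.009313.
So the output falls by 0.931 %.

0.931 %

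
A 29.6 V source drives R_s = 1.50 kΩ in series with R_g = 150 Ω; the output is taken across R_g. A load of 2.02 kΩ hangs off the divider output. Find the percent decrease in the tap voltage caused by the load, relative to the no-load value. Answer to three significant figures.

6.32 %

The divider's output (Thévenin) resistance is R_s‖R_g = 136.4 Ω.
Fractional drop under load = R_th/(R_th + R_L) = 136.4 / (136.4 + 2020) = 0.06324.
So the output falls by 6.32 %.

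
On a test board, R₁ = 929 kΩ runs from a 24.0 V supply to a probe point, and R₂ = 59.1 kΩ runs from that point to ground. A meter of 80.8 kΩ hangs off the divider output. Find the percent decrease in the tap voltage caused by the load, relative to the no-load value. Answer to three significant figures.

The divider's output (Thévenin) resistance is R₁‖R₂ = 55.57 kΩ.
Fractional drop under load = R_th/(R_th + R_L) = 55.57 / (55.57 + 80.8) = 0.4075.
So the output falls by 40.7 %.

40.7 %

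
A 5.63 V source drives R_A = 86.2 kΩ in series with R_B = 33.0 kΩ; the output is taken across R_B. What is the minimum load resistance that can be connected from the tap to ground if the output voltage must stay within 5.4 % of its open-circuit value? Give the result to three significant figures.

Output resistance R_th = R_A‖R_B = (86.2 × 33.0)/119.2 = 23.86 kΩ.
The fractional drop is R_th/(R_th + R_L); requiring this ≤ 0.0540 gives R_L ≥ R_th(1/0.0540 − 1) = 23.86 × 17.52 = 418 kΩ.

R_L(min) ≈ 418 kΩ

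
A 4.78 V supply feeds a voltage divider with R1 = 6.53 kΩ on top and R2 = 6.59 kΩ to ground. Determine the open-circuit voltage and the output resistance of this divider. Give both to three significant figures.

V_th is the open-circuit tap voltage: 4.78 × 6.59/(6.53 + 6.59) = 2.40 V.
With the supply zeroed, R1 and R2 appear in parallel from the tap: R_th = R1‖R2 = (6.53 × 6.59)/13.12 = 3.28 kΩ.

V_th = 2.40 V, R_th = 3.28 kΩ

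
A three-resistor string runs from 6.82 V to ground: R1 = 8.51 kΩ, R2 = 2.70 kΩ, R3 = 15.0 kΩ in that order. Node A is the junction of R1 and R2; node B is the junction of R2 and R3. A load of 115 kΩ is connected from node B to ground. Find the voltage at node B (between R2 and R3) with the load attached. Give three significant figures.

V ≈ 3.70 V

At node B, R3 is in parallel with the load: R3‖R_L = 13.27 kΩ.
Below node A the resistance is R2 + (R3‖R_L) = 15.97 kΩ, so V_A = 6.82 × 15.97/24.48 = 4.449 V.
Then V_B = V_A × (R3‖R_L)/(R2 + R3‖R_L) = 4.449 × 13.27/15.97 = 3.70 V.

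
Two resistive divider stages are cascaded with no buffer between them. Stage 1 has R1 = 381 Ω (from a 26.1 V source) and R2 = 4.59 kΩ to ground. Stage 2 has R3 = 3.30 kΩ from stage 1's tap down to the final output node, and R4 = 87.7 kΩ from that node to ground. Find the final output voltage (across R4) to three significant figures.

Stage 2 presents R3+R4 = 91000 Ω as a load on stage 1's tap.
Stage 1's lower leg becomes R2‖(R3+R4) = 4370 Ω, so V_mid = 26.1 × 4370/4751 = 24.01 V.
Stage 2 is itself unloaded: V_out = V_mid × R4/(R3+R4) = 24.01 × 87700/91000 = 23.1 V.

V_out ≈ 23.1 V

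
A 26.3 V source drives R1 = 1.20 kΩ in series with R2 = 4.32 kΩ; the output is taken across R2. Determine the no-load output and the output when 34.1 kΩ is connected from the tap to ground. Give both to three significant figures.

Open-circuit: V = 26.3 × 4.32/(1.20 + 4.32) = 20.6 V.
With the load, R2 becomes R2‖R_L = 3.834 kΩ, so V = 26.3 × 3.834/5.034 = 20.0 V.

Unloaded: 20.6 V; loaded: 20.0 V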